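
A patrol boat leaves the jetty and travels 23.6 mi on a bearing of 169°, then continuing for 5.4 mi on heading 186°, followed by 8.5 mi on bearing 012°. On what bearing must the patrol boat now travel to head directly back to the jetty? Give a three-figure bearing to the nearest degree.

Leg 1 (169°, 23.6 mi): east 23.6 sin 169° = 4.50, north 23.6 cos 169° = -23.17
Leg 2 (186°, 5.4 mi): east 5.4 sin 186° = -0.56, north 5.4 cos 186° = -5.37
Leg 3 (012°, 8.5 mi): east 8.5 sin 12° = 1.77, north 8.5 cos 12° = 8.31
Net displacement: 5.71 east, -20.22 north. Direction back to start is (-5.71, 20.22): bearing = atan2(-5.71, 20.22) mod 360° = 344.24° ≈ 344°.

344°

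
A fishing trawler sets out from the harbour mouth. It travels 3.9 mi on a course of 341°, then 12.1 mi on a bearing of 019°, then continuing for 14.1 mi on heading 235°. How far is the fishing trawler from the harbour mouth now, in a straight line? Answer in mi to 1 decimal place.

Leg 1 (341°, 3.9 mi): east 3.9 sin 341° = -1.27, north 3.9 cos 341° = 3.69
Leg 2 (019°, 12.1 mi): east 12.1 sin 19° = 3.94, north 12.1 cos 19° = 11.44
Leg 3 (235°, 14.1 mi): east 14.1 sin 235° = -11.55, north 14.1 cos 235° = -8.09
Net: -8.88 east, 7.04 north. Distance = √((-8.88)² + (7.04)²) = 11.333 mi.

11.3 mi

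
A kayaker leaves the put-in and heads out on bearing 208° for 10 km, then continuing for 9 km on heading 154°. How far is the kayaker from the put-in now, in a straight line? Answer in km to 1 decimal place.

Leg 1 (208°, 10 km): east 10 sin 208° = -4.69, north 10 cos 208° = -8.83
Leg 2 (154°, 9 km): east 9 sin 154° = 3.95, north 9 cos 154° = -8.09
Net: -0.75 east, -16.92 north. Distance = √((-0.75)² + (-16.92)²) = 16.935 km.

16.9 km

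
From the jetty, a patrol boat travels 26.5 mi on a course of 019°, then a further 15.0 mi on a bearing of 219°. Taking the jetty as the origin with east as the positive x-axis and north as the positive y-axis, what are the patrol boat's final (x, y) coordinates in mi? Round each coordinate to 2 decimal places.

(-0.81, 13.40)

Leg 1 (019°, 26.5 mi): east 26.5 sin 19° = 8.63, north 26.5 cos 19° = 25.06
Leg 2 (219°, 15.0 mi): east 15.0 sin 219° = -9.44, north 15.0 cos 219° = -11.66
Summing: -0.81 mi east, 13.40 mi north → (-0.81, 13.40).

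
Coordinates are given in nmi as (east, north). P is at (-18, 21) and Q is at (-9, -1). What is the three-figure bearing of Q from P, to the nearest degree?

158°

Δeast = -9 − -18 = 9.00; Δnorth = -1 − 21 = -22.00.
Bearing = atan2(Δeast, Δnorth) mod 360° = 157.75° ≈ 158°.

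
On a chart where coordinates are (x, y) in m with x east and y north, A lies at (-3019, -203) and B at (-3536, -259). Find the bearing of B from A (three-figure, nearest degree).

Δeast = -3536 − -3019 = -517.00; Δnorth = -259 − -203 = -56.00.
Bearing = atan2(Δeast, Δnorth) mod 360° = 263.82° ≈ 264°.

264°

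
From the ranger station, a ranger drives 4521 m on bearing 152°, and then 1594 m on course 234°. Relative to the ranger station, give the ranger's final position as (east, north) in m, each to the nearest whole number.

Leg 1 (152°, 4521 m): east 4521 sin 152° = 2122.48, north 4521 cos 152° = -3991.81
Leg 2 (234°, 1594 m): east 1594 sin 234° = -1289.57, north 1594 cos 234° = -936.93
Summing: 832.91 m east, -4928.74 m north → (833, -4929).

(833, -4929)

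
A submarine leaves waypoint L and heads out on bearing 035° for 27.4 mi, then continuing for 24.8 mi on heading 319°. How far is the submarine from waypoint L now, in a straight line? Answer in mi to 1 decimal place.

Leg 1 (035°, 27.4 mi): east 27.4 sin 35° = 15.72, north 27.4 cos 35° = 22.44
Leg 2 (319°, 24.8 mi): east 24.8 sin 319° = -16.27, north 24.8 cos 319° = 18.72
Net: -0.55 east, 41.16 north. Distance = √((-0.55)² + (41.16)²) = 41.165 mi.

41.2 mi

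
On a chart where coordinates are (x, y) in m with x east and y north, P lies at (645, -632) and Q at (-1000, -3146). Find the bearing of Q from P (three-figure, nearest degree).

213°

Δeast = -1000 − 645 = -1645.00; Δnorth = -3146 − -632 = -2514.00.
Bearing = atan2(Δeast, Δnorth) mod 360° = 213.20° ≈ 213°.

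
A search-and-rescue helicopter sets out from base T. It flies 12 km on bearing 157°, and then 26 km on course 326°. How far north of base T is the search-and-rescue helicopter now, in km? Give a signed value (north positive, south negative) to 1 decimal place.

10.5 km

Leg 1 (157°, 12 km): east 12 sin 157° = 4.69, north 12 cos 157° = -11.05
Leg 2 (326°, 26 km): east 26 sin 326° = -14.54, north 26 cos 326° = 21.55
Net north component: 10.51 km.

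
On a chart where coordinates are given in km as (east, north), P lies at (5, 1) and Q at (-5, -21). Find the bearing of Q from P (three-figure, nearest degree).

204°

Δeast = -5 − 5 = -10.00; Δnorth = -21 − 1 = -22.00.
Bearing = atan2(Δeast, Δnorth) mod 360° = 204.44° ≈ 204°.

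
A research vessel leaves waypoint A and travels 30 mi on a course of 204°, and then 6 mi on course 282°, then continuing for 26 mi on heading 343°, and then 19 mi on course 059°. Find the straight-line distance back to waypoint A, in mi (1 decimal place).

12.7 mi

Leg 1 (204°, 30 mi): east 30 sin 204° = -12.20, north 30 cos 204° = -27.41
Leg 2 (282°, 6 mi): east 6 sin 282° = -5.87, north 6 cos 282° = 1.25
Leg 3 (343°, 26 mi): east 26 sin 343° = -7.60, north 26 cos 343° = 24.86
Leg 4 (059°, 19 mi): east 19 sin 59° = 16.29, north 19 cos 59° = 9.79
Net: -9.39 east, 8.49 north. Distance = √((-9.39)² + (8.49)²) = 12.657 mi.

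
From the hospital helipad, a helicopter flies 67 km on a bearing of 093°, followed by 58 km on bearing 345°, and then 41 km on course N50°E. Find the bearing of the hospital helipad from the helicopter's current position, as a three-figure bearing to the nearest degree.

Leg 1 (093°, 67 km): east 67 sin 93° = 66.91, north 67 cos 93° = -3.51
Leg 2 (345°, 58 km): east 58 sin 345° = -15.01, north 58 cos 345° = 56.02
Leg 3 (N50°E, 41 km): east 41 sin 50° = 31.41, north 41 cos 50° = 26.35
Net displacement: 83.30 east, 78.87 north. Direction back to start is (-83.30, -78.87): bearing = atan2(-83.30, -78.87) mod 360° = 226.57° ≈ 227°.

227°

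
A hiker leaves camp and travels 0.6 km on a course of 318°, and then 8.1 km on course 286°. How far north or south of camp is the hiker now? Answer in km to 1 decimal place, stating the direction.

Leg 1 (318°, 0.6 km): east 0.6 sin 318° = -0.40, north 0.6 cos 318° = 0.45
Leg 2 (286°, 8.1 km): east 8.1 sin 286° = -7.79, north 8.1 cos 286° = 2.23
Net north component: 2.68 km.

2.7 km north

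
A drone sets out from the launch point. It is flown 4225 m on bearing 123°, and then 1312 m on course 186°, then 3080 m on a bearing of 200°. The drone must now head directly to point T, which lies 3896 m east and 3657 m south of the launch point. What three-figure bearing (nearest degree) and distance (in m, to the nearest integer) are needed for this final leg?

028°, 3235 m

Leg 1 (123°, 4225 m): east 4225 sin 123° = 3543.38, north 4225 cos 123° = -2301.10
Leg 2 (186°, 1312 m): east 1312 sin 186° = -137.14, north 1312 cos 186° = -1304.81
Leg 3 (200°, 3080 m): east 3080 sin 200° = -1053.42, north 3080 cos 200° = -2894.25
Current position: (2352.82, -6500.17). Target: (3896, -3657). Remaining: Δeast = 1543.18, Δnorth = 2843.17.
Bearing = atan2(1543.18, 2843.17) mod 360° = 28.49°; distance = √((1543.18)² + (2843.17)²) = 3234.965 m.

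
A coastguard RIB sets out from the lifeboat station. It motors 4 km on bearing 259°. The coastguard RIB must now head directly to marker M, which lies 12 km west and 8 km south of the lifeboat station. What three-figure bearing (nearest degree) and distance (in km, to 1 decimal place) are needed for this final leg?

Leg 1 (259°, 4 km): east 4 sin 259° = -3.93, north 4 cos 259° = -0.76
Current position: (-3.93, -0.76). Target: (-12, -8). Remaining: Δeast = -8.07, Δnorth = -7.24.
Bearing = atan2(-8.07, -7.24) mod 360° = 228.13°; distance = √((-8.07)² + (-7.24)²) = 10.842 km.

228°, 10.8 km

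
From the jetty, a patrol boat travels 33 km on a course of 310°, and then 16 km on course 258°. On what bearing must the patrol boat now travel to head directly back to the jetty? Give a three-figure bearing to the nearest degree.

114°

Leg 1 (310°, 33 km): east 33 sin 310° = -25.28, north 33 cos 310° = 21.21
Leg 2 (258°, 16 km): east 16 sin 258° = -15.65, north 16 cos 258° = -3.33
Net displacement: -40.93 east, 17.89 north. Direction back to start is (40.93, -17.89): bearing = atan2(40.93, -17.89) mod 360° = 113.60° ≈ 114°.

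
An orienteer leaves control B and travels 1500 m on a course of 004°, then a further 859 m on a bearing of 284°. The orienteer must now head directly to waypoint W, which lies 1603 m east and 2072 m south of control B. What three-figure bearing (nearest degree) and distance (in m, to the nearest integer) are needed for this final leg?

148°, 4438 m

Leg 1 (004°, 1500 m): east 1500 sin 4° = 104.63, north 1500 cos 4° = 1496.35
Leg 2 (284°, 859 m): east 859 sin 284° = -833.48, north 859 cos 284° = 207.81
Current position: (-728.85, 1704.16). Target: (1603, -2072). Remaining: Δeast = 2331.85, Δnorth = -3776.16.
Bearing = atan2(2331.85, -3776.16) mod 360° = 148.30°; distance = √((2331.85)² + (-3776.16)²) = 4438.117 m.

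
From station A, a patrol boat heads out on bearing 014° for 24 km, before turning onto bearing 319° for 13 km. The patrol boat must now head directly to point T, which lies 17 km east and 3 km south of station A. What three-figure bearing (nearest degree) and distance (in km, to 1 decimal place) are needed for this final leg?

151°, 41.1 km

Leg 1 (014°, 24 km): east 24 sin 14° = 5.81, north 24 cos 14° = 23.29
Leg 2 (319°, 13 km): east 13 sin 319° = -8.53, north 13 cos 319° = 9.81
Current position: (-2.72, 33.10). Target: (17, -3). Remaining: Δeast = 19.72, Δnorth = -36.10.
Bearing = atan2(19.72, -36.10) mod 360° = 151.35°; distance = √((19.72)² + (-36.10)²) = 41.135 km.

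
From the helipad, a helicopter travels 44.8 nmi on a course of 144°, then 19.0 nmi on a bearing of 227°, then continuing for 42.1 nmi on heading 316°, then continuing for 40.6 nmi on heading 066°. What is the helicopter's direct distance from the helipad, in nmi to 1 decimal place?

20.4 nmi

Leg 1 (144°, 44.8 nmi): east 44.8 sin 144° = 26.33, north 44.8 cos 144° = -36.24
Leg 2 (227°, 19.0 nmi): east 19.0 sin 227° = -13.90, north 19.0 cos 227° = -12.96
Leg 3 (316°, 42.1 nmi): east 42.1 sin 316° = -29.25, north 42.1 cos 316° = 30.28
Leg 4 (066°, 40.6 nmi): east 40.6 sin 66° = 37.09, north 40.6 cos 66° = 16.51
Net: 20.28 east, -2.40 north. Distance = √((20.28)² + (-2.40)²) = 20.424 nmi.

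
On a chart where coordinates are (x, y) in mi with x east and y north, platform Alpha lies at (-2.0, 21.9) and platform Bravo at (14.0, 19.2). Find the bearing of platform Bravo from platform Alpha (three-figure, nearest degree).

100°

Δeast = 14.0 − -2.0 = 16.00; Δnorth = 19.2 − 21.9 = -2.70.
Bearing = atan2(Δeast, Δnorth) mod 360° = 99.58° ≈ 100°.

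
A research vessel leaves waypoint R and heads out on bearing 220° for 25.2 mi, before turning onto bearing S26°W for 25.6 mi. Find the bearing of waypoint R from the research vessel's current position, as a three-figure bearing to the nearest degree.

Leg 1 (220°, 25.2 mi): east 25.2 sin 220° = -16.20, north 25.2 cos 220° = -19.30
Leg 2 (S26°W, 25.6 mi): east 25.6 sin 206° = -11.22, north 25.6 cos 206° = -23.01
Net displacement: -27.42 east, -42.31 north. Direction back to start is (27.42, 42.31): bearing = atan2(27.42, 42.31) mod 360° = 32.94° ≈ 033°.

033°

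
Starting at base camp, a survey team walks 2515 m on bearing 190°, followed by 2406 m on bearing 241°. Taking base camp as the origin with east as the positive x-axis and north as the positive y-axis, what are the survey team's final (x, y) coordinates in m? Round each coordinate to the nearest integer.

Leg 1 (190°, 2515 m): east 2515 sin 190° = -436.73, north 2515 cos 190° = -2476.79
Leg 2 (241°, 2406 m): east 2406 sin 241° = -2104.34, north 2406 cos 241° = -1166.45
Summing: -2541.06 m east, -3643.24 m north → (-2541, -3643).

(-2541, -3643)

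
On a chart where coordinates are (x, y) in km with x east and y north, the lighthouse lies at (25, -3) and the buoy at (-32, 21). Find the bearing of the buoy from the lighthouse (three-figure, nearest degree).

293°

Δeast = -32 − 25 = -57.00; Δnorth = 21 − -3 = 24.00.
Bearing = atan2(Δeast, Δnorth) mod 360° = 292.83° ≈ 293°.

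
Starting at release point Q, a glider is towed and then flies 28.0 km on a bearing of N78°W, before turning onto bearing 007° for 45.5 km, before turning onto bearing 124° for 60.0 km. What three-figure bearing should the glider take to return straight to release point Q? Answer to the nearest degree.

Leg 1 (N78°W, 28.0 km): east 28.0 sin 282° = -27.39, north 28.0 cos 282° = 5.82
Leg 2 (007°, 45.5 km): east 45.5 sin 7° = 5.55, north 45.5 cos 7° = 45.16
Leg 3 (124°, 60.0 km): east 60.0 sin 124° = 49.74, north 60.0 cos 124° = -33.55
Net displacement: 27.90 east, 17.43 north. Direction back to start is (-27.90, -17.43): bearing = atan2(-27.90, -17.43) mod 360° = 238.00° ≈ 238°.

238°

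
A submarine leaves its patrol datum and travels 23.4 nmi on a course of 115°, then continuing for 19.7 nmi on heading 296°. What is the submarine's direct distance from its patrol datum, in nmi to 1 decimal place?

Leg 1 (115°, 23.4 nmi): east 23.4 sin 115° = 21.21, north 23.4 cos 115° = -9.89
Leg 2 (296°, 19.7 nmi): east 19.7 sin 296° = -17.71, north 19.7 cos 296° = 8.64
Net: 3.50 east, -1.25 north. Distance = √((3.50)² + (-1.25)²) = 3.719 nmi.

3.7 nmi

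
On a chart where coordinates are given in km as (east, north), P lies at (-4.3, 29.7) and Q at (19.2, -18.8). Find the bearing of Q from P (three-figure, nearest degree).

154°

Δeast = 19.2 − -4.3 = 23.50; Δnorth = -18.8 − 29.7 = -48.50.
Bearing = atan2(Δeast, Δnorth) mod 360° = 154.15° ≈ 154°.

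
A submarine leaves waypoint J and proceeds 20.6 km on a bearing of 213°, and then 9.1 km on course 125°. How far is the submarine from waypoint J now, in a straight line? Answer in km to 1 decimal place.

22.8 km

Leg 1 (213°, 20.6 km): east 20.6 sin 213° = -11.22, north 20.6 cos 213° = -17.28
Leg 2 (125°, 9.1 km): east 9.1 sin 125° = 7.45, north 9.1 cos 125° = -5.22
Net: -3.77 east, -22.50 north. Distance = √((-3.77)² + (-22.50)²) = 22.809 km.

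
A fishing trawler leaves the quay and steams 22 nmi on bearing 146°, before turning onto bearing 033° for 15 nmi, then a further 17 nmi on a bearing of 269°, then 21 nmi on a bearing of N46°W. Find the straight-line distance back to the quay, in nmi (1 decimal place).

Leg 1 (146°, 22 nmi): east 22 sin 146° = 12.30, north 22 cos 146° = -18.24
Leg 2 (033°, 15 nmi): east 15 sin 33° = 8.17, north 15 cos 33° = 12.58
Leg 3 (269°, 17 nmi): east 17 sin 269° = -17.00, north 17 cos 269° = -0.30
Leg 4 (N46°W, 21 nmi): east 21 sin 314° = -15.11, north 21 cos 314° = 14.59
Net: -11.63 east, 8.63 north. Distance = √((-11.63)² + (8.63)²) = 14.485 nmi.

14.5 nmi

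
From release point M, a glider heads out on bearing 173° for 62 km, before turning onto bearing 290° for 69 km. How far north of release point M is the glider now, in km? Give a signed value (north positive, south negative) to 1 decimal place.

-37.9 km

Leg 1 (173°, 62 km): east 62 sin 173° = 7.56, north 62 cos 173° = -61.54
Leg 2 (290°, 69 km): east 69 sin 290° = -64.84, north 69 cos 290° = 23.60
Net north component: -37.94 km.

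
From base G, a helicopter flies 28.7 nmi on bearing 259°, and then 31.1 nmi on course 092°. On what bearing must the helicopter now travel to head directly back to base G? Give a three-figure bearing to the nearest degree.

Leg 1 (259°, 28.7 nmi): east 28.7 sin 259° = -28.17, north 28.7 cos 259° = -5.48
Leg 2 (092°, 31.1 nmi): east 31.1 sin 92° = 31.08, north 31.1 cos 92° = -1.09
Net displacement: 2.91 east, -6.56 north. Direction back to start is (-2.91, 6.56): bearing = atan2(-2.91, 6.56) mod 360° = 336.10° ≈ 336°.

336°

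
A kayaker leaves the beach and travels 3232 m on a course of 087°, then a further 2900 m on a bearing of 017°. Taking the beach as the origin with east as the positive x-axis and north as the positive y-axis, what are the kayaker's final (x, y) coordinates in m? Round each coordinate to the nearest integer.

Leg 1 (087°, 3232 m): east 3232 sin 87° = 3227.57, north 3232 cos 87° = 169.15
Leg 2 (017°, 2900 m): east 2900 sin 17° = 847.88, north 2900 cos 17° = 2773.28
Summing: 4075.45 m east, 2942.43 m north → (4075, 2942).

(4075, 2942)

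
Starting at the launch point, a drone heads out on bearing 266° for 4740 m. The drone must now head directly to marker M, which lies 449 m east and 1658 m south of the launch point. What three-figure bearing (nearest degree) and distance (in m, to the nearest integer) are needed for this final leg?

Leg 1 (266°, 4740 m): east 4740 sin 266° = -4728.45, north 4740 cos 266° = -330.65
Current position: (-4728.45, -330.65). Target: (449, -1658). Remaining: Δeast = 5177.45, Δnorth = -1327.35.
Bearing = atan2(5177.45, -1327.35) mod 360° = 104.38°; distance = √((5177.45)² + (-1327.35)²) = 5344.894 m.

104°, 5345 m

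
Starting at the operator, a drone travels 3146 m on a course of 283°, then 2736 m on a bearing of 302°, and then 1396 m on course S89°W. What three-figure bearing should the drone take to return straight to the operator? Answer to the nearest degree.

Leg 1 (283°, 3146 m): east 3146 sin 283° = -3065.37, north 3146 cos 283° = 707.70
Leg 2 (302°, 2736 m): east 2736 sin 302° = -2320.26, north 2736 cos 302° = 1449.86
Leg 3 (S89°W, 1396 m): east 1396 sin 269° = -1395.79, north 1396 cos 269° = -24.36
Net displacement: -6781.42 east, 2133.19 north. Direction back to start is (6781.42, -2133.19): bearing = atan2(6781.42, -2133.19) mod 360° = 107.46° ≈ 107°.

107°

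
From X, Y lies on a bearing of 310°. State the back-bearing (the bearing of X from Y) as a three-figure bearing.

Back-bearing = 310° − 180° = 130°.

130°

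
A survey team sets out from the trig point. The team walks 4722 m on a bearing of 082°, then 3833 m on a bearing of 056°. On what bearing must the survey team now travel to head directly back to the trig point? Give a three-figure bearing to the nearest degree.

Leg 1 (082°, 4722 m): east 4722 sin 82° = 4676.05, north 4722 cos 82° = 657.18
Leg 2 (056°, 3833 m): east 3833 sin 56° = 3177.70, north 3833 cos 56° = 2143.39
Net displacement: 7853.75 east, 2800.56 north. Direction back to start is (-7853.75, -2800.56): bearing = atan2(-7853.75, -2800.56) mod 360° = 250.37° ≈ 250°.

250°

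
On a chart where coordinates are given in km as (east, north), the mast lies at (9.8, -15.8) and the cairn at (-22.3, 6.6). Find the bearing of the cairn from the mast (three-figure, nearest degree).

305°

Δeast = -22.3 − 9.8 = -32.10; Δnorth = 6.6 − -15.8 = 22.40.
Bearing = atan2(Δeast, Δnorth) mod 360° = 304.91° ≈ 305°.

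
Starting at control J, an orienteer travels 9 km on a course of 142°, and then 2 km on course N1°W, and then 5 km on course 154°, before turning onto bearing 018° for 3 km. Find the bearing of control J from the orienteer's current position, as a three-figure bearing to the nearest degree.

308°

Leg 1 (142°, 9 km): east 9 sin 142° = 5.54, north 9 cos 142° = -7.09
Leg 2 (N1°W, 2 km): east 2 sin 359° = -0.03, north 2 cos 359° = 2.00
Leg 3 (154°, 5 km): east 5 sin 154° = 2.19, north 5 cos 154° = -4.49
Leg 4 (018°, 3 km): east 3 sin 18° = 0.93, north 3 cos 18° = 2.85
Net displacement: 8.62 east, -6.73 north. Direction back to start is (-8.62, 6.73): bearing = atan2(-8.62, 6.73) mod 360° = 307.98° ≈ 308°.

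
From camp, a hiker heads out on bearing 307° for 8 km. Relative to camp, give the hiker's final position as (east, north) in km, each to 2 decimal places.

(-6.39, 4.81)

Leg 1 (307°, 8 km): east 8 sin 307° = -6.39, north 8 cos 307° = 4.81
Summing: -6.39 km east, 4.81 km north → (-6.39, 4.81).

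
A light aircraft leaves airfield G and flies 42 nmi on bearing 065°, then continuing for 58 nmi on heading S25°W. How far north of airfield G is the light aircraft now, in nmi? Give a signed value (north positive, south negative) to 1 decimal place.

Leg 1 (065°, 42 nmi): east 42 sin 65° = 38.06, north 42 cos 65° = 17.75
Leg 2 (S25°W, 58 nmi): east 58 sin 205° = -24.51, north 58 cos 205° = -52.57
Net north component: -34.82 nmi.

-34.8 nmi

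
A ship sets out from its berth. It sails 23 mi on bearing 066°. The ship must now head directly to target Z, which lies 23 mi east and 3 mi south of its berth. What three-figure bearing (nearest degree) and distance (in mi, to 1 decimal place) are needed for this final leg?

171°, 12.5 mi

Leg 1 (066°, 23 mi): east 23 sin 66° = 21.01, north 23 cos 66° = 9.35
Current position: (21.01, 9.35). Target: (23, -3). Remaining: Δeast = 1.99, Δnorth = -12.35.
Bearing = atan2(1.99, -12.35) mod 360° = 170.86°; distance = √((1.99)² + (-12.35)²) = 12.514 mi.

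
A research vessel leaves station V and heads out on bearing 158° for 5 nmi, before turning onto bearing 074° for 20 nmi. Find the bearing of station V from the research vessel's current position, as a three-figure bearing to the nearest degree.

Leg 1 (158°, 5 nmi): east 5 sin 158° = 1.87, north 5 cos 158° = -4.64
Leg 2 (074°, 20 nmi): east 20 sin 74° = 19.23, north 20 cos 74° = 5.51
Net displacement: 21.10 east, 0.88 north. Direction back to start is (-21.10, -0.88): bearing = atan2(-21.10, -0.88) mod 360° = 267.62° ≈ 268°.

268°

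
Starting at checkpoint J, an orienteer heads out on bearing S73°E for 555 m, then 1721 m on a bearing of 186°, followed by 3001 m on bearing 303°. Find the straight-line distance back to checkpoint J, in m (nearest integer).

2179 m

Leg 1 (S73°E, 555 m): east 555 sin 107° = 530.75, north 555 cos 107° = -162.27
Leg 2 (186°, 1721 m): east 1721 sin 186° = -179.89, north 1721 cos 186° = -1711.57
Leg 3 (303°, 3001 m): east 3001 sin 303° = -2516.85, north 3001 cos 303° = 1634.46
Net: -2165.99 east, -239.38 north. Distance = √((-2165.99)² + (-239.38)²) = 2179.182 m.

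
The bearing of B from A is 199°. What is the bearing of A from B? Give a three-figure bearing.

019°

Back-bearing = 199° − 180° = 019°.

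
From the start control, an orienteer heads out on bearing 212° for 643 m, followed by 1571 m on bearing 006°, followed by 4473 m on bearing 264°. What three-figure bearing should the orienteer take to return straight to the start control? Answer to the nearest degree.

097°

Leg 1 (212°, 643 m): east 643 sin 212° = -340.74, north 643 cos 212° = -545.29
Leg 2 (006°, 1571 m): east 1571 sin 6° = 164.21, north 1571 cos 6° = 1562.39
Leg 3 (264°, 4473 m): east 4473 sin 264° = -4448.50, north 4473 cos 264° = -467.56
Net displacement: -4625.02 east, 549.54 north. Direction back to start is (4625.02, -549.54): bearing = atan2(4625.02, -549.54) mod 360° = 96.78° ≈ 097°.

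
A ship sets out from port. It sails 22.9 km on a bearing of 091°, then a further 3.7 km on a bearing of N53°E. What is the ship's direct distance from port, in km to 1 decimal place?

25.9 km

Leg 1 (091°, 22.9 km): east 22.9 sin 91° = 22.90, north 22.9 cos 91° = -0.40
Leg 2 (N53°E, 3.7 km): east 3.7 sin 53° = 2.95, north 3.7 cos 53° = 2.23
Net: 25.85 east, 1.83 north. Distance = √((25.85)² + (1.83)²) = 25.916 km.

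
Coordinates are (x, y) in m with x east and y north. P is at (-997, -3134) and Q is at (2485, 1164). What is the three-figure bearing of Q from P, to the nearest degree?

039°

Δeast = 2485 − -997 = 3482.00; Δnorth = 1164 − -3134 = 4298.00.
Bearing = atan2(Δeast, Δnorth) mod 360° = 39.01° ≈ 039°.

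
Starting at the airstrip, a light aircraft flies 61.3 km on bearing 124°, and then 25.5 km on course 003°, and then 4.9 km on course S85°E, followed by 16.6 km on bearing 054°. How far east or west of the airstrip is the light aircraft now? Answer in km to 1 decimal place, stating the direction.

70.5 km east

Leg 1 (124°, 61.3 km): east 61.3 sin 124° = 50.82, north 61.3 cos 124° = -34.28
Leg 2 (003°, 25.5 km): east 25.5 sin 3° = 1.33, north 25.5 cos 3° = 25.47
Leg 3 (S85°E, 4.9 km): east 4.9 sin 95° = 4.88, north 4.9 cos 95° = -0.43
Leg 4 (054°, 16.6 km): east 16.6 sin 54° = 13.43, north 16.6 cos 54° = 9.76
Net east component: 70.47 km.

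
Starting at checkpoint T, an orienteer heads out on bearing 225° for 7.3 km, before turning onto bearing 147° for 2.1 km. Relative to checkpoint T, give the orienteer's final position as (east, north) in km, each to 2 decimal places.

Leg 1 (225°, 7.3 km): east 7.3 sin 225° = -5.16, north 7.3 cos 225° = -5.16
Leg 2 (147°, 2.1 km): east 2.1 sin 147° = 1.14, north 2.1 cos 147° = -1.76
Summing: -4.02 km east, -6.92 km north → (-4.02, -6.92).

(-4.02, -6.92)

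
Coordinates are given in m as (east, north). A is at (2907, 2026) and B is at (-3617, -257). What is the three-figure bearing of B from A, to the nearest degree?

Δeast = -3617 − 2907 = -6524.00; Δnorth = -257 − 2026 = -2283.00.
Bearing = atan2(Δeast, Δnorth) mod 360° = 250.71° ≈ 251°.

251°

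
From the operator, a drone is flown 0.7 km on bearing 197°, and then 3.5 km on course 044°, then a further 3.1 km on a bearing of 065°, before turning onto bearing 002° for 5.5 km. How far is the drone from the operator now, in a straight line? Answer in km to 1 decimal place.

Leg 1 (197°, 0.7 km): east 0.7 sin 197° = -0.20, north 0.7 cos 197° = -0.67
Leg 2 (044°, 3.5 km): east 3.5 sin 44° = 2.43, north 3.5 cos 44° = 2.52
Leg 3 (065°, 3.1 km): east 3.1 sin 65° = 2.81, north 3.1 cos 65° = 1.31
Leg 4 (002°, 5.5 km): east 5.5 sin 2° = 0.19, north 5.5 cos 2° = 5.50
Net: 5.23 east, 8.66 north. Distance = √((5.23)² + (8.66)²) = 10.112 km.

10.1 km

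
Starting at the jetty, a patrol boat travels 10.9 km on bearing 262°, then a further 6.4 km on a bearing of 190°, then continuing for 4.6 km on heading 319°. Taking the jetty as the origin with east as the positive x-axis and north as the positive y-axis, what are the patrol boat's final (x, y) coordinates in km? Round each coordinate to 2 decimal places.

Leg 1 (262°, 10.9 km): east 10.9 sin 262° = -10.79, north 10.9 cos 262° = -1.52
Leg 2 (190°, 6.4 km): east 6.4 sin 190° = -1.11, north 6.4 cos 190° = -6.30
Leg 3 (319°, 4.6 km): east 4.6 sin 319° = -3.02, north 4.6 cos 319° = 3.47
Summing: -14.92 km east, -4.35 km north → (-14.92, -4.35).

(-14.92, -4.35)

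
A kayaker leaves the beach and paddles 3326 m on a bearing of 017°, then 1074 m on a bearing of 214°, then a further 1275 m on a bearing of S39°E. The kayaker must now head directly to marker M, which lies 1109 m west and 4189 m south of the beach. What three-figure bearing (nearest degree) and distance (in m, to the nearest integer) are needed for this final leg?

Leg 1 (017°, 3326 m): east 3326 sin 17° = 972.43, north 3326 cos 17° = 3180.67
Leg 2 (214°, 1074 m): east 1074 sin 214° = -600.57, north 1074 cos 214° = -890.39
Leg 3 (S39°E, 1275 m): east 1275 sin 141° = 802.38, north 1275 cos 141° = -990.86
Current position: (1174.24, 1299.42). Target: (-1109, -4189). Remaining: Δeast = -2283.24, Δnorth = -5488.42.
Bearing = atan2(-2283.24, -5488.42) mod 360° = 202.59°; distance = √((-2283.24)² + (-5488.42)²) = 5944.405 m.

203°, 5944 m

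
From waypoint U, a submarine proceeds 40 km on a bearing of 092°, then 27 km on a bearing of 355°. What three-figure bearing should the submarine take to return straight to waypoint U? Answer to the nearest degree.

236°

Leg 1 (092°, 40 km): east 40 sin 92° = 39.98, north 40 cos 92° = -1.40
Leg 2 (355°, 27 km): east 27 sin 355° = -2.35, north 27 cos 355° = 26.90
Net displacement: 37.62 east, 25.50 north. Direction back to start is (-37.62, -25.50): bearing = atan2(-37.62, -25.50) mod 360° = 235.87° ≈ 236°.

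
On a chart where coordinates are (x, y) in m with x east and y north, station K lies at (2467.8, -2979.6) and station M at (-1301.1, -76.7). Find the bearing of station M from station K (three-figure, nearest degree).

308°

Δeast = -1301.1 − 2467.8 = -3768.90; Δnorth = -76.7 − -2979.6 = 2902.90.
Bearing = atan2(Δeast, Δnorth) mod 360° = 307.60° ≈ 308°.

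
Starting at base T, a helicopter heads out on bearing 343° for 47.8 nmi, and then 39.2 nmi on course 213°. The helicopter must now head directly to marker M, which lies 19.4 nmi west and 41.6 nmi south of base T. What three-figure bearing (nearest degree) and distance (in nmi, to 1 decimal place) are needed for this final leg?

Leg 1 (343°, 47.8 nmi): east 47.8 sin 343° = -13.98, north 47.8 cos 343° = 45.71
Leg 2 (213°, 39.2 nmi): east 39.2 sin 213° = -21.35, north 39.2 cos 213° = -32.88
Current position: (-35.33, 12.84). Target: (-19.4, -41.6). Remaining: Δeast = 15.93, Δnorth = -54.44.
Bearing = atan2(15.93, -54.44) mod 360° = 163.69°; distance = √((15.93)² + (-54.44)²) = 56.717 nmi.

164°, 56.7 nmi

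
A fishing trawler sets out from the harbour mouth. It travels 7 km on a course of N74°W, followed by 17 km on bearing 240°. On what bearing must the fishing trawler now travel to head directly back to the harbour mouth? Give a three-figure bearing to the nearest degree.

073°

Leg 1 (N74°W, 7 km): east 7 sin 286° = -6.73, north 7 cos 286° = 1.93
Leg 2 (240°, 17 km): east 17 sin 240° = -14.72, north 17 cos 240° = -8.50
Net displacement: -21.45 east, -6.57 north. Direction back to start is (21.45, 6.57): bearing = atan2(21.45, 6.57) mod 360° = 72.97° ≈ 073°.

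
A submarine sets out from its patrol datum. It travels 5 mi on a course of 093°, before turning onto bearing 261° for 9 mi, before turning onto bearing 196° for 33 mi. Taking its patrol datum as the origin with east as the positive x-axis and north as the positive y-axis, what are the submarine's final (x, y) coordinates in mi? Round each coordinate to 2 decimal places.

(-12.99, -33.39)

Leg 1 (093°, 5 mi): east 5 sin 93° = 4.99, north 5 cos 93° = -0.26
Leg 2 (261°, 9 mi): east 9 sin 261° = -8.89, north 9 cos 261° = -1.41
Leg 3 (196°, 33 mi): east 33 sin 196° = -9.10, north 33 cos 196° = -31.72
Summing: -12.99 mi east, -33.39 mi north → (-12.99, -33.39).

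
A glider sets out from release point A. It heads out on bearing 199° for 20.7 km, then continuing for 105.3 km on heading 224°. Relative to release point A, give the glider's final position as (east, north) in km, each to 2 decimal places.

Leg 1 (199°, 20.7 km): east 20.7 sin 199° = -6.74, north 20.7 cos 199° = -19.57
Leg 2 (224°, 105.3 km): east 105.3 sin 224° = -73.15, north 105.3 cos 224° = -75.75
Summing: -79.89 km east, -95.32 km north → (-79.89, -95.32).

(-79.89, -95.32)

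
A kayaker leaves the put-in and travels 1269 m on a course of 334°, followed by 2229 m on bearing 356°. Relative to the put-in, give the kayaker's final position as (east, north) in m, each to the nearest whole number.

(-712, 3364)

Leg 1 (334°, 1269 m): east 1269 sin 334° = -556.29, north 1269 cos 334° = 1140.57
Leg 2 (356°, 2229 m): east 2229 sin 356° = -155.49, north 2229 cos 356° = 2223.57
Summing: -711.78 m east, 3364.14 m north → (-712, 3364).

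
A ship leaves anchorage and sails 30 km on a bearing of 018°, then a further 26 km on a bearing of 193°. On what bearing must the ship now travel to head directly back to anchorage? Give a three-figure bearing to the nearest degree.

Leg 1 (018°, 30 km): east 30 sin 18° = 9.27, north 30 cos 18° = 28.53
Leg 2 (193°, 26 km): east 26 sin 193° = -5.85, north 26 cos 193° = -25.33
Net displacement: 3.42 east, 3.20 north. Direction back to start is (-3.42, -3.20): bearing = atan2(-3.42, -3.20) mod 360° = 226.94° ≈ 227°.

227°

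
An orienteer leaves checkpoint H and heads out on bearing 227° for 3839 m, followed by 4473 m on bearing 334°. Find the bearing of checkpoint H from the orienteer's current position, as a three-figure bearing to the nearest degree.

Leg 1 (227°, 3839 m): east 3839 sin 227° = -2807.67, north 3839 cos 227° = -2618.19
Leg 2 (334°, 4473 m): east 4473 sin 334° = -1960.83, north 4473 cos 334° = 4020.31
Net displacement: -4768.50 east, 1402.11 north. Direction back to start is (4768.50, -1402.11): bearing = atan2(4768.50, -1402.11) mod 360° = 106.39° ≈ 106°.

106°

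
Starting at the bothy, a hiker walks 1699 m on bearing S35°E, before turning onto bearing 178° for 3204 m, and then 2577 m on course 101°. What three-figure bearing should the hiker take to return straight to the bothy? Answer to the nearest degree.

325°

Leg 1 (S35°E, 1699 m): east 1699 sin 145° = 974.51, north 1699 cos 145° = -1391.74
Leg 2 (178°, 3204 m): east 3204 sin 178° = 111.82, north 3204 cos 178° = -3202.05
Leg 3 (101°, 2577 m): east 2577 sin 101° = 2529.65, north 2577 cos 101° = -491.71
Net displacement: 3615.98 east, -5085.50 north. Direction back to start is (-3615.98, 5085.50): bearing = atan2(-3615.98, 5085.50) mod 360° = 324.59° ≈ 325°.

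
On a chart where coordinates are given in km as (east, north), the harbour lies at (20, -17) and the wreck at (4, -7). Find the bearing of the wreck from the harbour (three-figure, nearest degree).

302°

Δeast = 4 − 20 = -16.00; Δnorth = -7 − -17 = 10.00.
Bearing = atan2(Δeast, Δnorth) mod 360° = 302.01° ≈ 302°.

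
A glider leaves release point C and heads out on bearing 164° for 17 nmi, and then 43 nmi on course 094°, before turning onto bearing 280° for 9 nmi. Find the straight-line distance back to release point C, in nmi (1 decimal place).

Leg 1 (164°, 17 nmi): east 17 sin 164° = 4.69, north 17 cos 164° = -16.34
Leg 2 (094°, 43 nmi): east 43 sin 94° = 42.90, north 43 cos 94° = -3.00
Leg 3 (280°, 9 nmi): east 9 sin 280° = -8.86, north 9 cos 280° = 1.56
Net: 38.72 east, -17.78 north. Distance = √((38.72)² + (-17.78)²) = 42.604 nmi.

42.6 nmi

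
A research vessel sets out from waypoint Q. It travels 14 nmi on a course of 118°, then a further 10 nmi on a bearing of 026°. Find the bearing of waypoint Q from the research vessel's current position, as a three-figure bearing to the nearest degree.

262°

Leg 1 (118°, 14 nmi): east 14 sin 118° = 12.36, north 14 cos 118° = -6.57
Leg 2 (026°, 10 nmi): east 10 sin 26° = 4.38, north 10 cos 26° = 8.99
Net displacement: 16.74 east, 2.42 north. Direction back to start is (-16.74, -2.42): bearing = atan2(-16.74, -2.42) mod 360° = 261.79° ≈ 262°.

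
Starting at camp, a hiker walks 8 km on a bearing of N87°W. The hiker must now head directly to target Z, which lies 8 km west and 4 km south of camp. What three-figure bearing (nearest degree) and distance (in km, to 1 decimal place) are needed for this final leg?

180°, 4.4 km

Leg 1 (N87°W, 8 km): east 8 sin 273° = -7.99, north 8 cos 273° = 0.42
Current position: (-7.99, 0.42). Target: (-8, -4). Remaining: Δeast = -0.01, Δnorth = -4.42.
Bearing = atan2(-0.01, -4.42) mod 360° = 180.14°; distance = √((-0.01)² + (-4.42)²) = 4.419 km.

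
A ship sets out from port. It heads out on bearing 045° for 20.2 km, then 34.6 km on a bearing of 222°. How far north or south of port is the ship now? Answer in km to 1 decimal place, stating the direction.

Leg 1 (045°, 20.2 km): east 20.2 sin 45° = 14.28, north 20.2 cos 45° = 14.28
Leg 2 (222°, 34.6 km): east 34.6 sin 222° = -23.15, north 34.6 cos 222° = -25.71
Net north component: -11.43 km.

11.4 km south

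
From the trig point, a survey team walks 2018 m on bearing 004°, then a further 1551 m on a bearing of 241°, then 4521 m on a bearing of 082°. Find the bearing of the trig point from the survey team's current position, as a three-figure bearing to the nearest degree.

240°

Leg 1 (004°, 2018 m): east 2018 sin 4° = 140.77, north 2018 cos 4° = 2013.08
Leg 2 (241°, 1551 m): east 1551 sin 241° = -1356.54, north 1551 cos 241° = -751.94
Leg 3 (082°, 4521 m): east 4521 sin 82° = 4477.00, north 4521 cos 82° = 629.20
Net displacement: 3261.24 east, 1890.35 north. Direction back to start is (-3261.24, -1890.35): bearing = atan2(-3261.24, -1890.35) mod 360° = 239.90° ≈ 240°.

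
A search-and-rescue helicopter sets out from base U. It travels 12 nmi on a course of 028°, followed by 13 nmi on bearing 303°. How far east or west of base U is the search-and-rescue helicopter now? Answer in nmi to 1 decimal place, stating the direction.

Leg 1 (028°, 12 nmi): east 12 sin 28° = 5.63, north 12 cos 28° = 10.60
Leg 2 (303°, 13 nmi): east 13 sin 303° = -10.90, north 13 cos 303° = 7.08
Net east component: -5.27 nmi.

5.3 nmi west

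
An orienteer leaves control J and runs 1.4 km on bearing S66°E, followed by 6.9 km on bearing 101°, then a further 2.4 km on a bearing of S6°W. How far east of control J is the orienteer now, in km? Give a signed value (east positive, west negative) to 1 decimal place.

7.8 km

Leg 1 (S66°E, 1.4 km): east 1.4 sin 114° = 1.28, north 1.4 cos 114° = -0.57
Leg 2 (101°, 6.9 km): east 6.9 sin 101° = 6.77, north 6.9 cos 101° = -1.32
Leg 3 (S6°W, 2.4 km): east 2.4 sin 186° = -0.25, north 2.4 cos 186° = -2.39
Net east component: 7.80 km.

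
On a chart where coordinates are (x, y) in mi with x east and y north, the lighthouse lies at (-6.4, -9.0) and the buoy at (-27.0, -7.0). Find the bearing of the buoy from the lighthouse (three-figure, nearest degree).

276°

Δeast = -27.0 − -6.4 = -20.60; Δnorth = -7.0 − -9.0 = 2.00.
Bearing = atan2(Δeast, Δnorth) mod 360° = 275.55° ≈ 276°.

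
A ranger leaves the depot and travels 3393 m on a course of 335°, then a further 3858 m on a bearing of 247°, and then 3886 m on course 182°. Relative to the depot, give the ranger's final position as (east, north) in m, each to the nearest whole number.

(-5121, -2316)

Leg 1 (335°, 3393 m): east 3393 sin 335° = -1433.94, north 3393 cos 335° = 3075.10
Leg 2 (247°, 3858 m): east 3858 sin 247° = -3551.31, north 3858 cos 247° = -1507.44
Leg 3 (182°, 3886 m): east 3886 sin 182° = -135.62, north 3886 cos 182° = -3883.63
Summing: -5120.87 m east, -2315.97 m north → (-5121, -2316).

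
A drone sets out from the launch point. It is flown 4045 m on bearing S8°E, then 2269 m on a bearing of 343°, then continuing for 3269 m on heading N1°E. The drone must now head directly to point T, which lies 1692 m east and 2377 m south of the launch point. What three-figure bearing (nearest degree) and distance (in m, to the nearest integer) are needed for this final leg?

Leg 1 (S8°E, 4045 m): east 4045 sin 172° = 562.96, north 4045 cos 172° = -4005.63
Leg 2 (343°, 2269 m): east 2269 sin 343° = -663.39, north 2269 cos 343° = 2169.86
Leg 3 (N1°E, 3269 m): east 3269 sin 1° = 57.05, north 3269 cos 1° = 3268.50
Current position: (-43.38, 1432.72). Target: (1692, -2377). Remaining: Δeast = 1735.38, Δnorth = -3809.72.
Bearing = atan2(1735.38, -3809.72) mod 360° = 155.51°; distance = √((1735.38)² + (-3809.72)²) = 4186.353 m.

156°, 4186 m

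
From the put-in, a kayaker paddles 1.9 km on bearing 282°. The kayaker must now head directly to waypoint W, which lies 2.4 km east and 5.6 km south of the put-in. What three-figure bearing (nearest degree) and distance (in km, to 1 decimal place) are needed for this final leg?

Leg 1 (282°, 1.9 km): east 1.9 sin 282° = -1.86, north 1.9 cos 282° = 0.40
Current position: (-1.86, 0.40). Target: (2.4, -5.6). Remaining: Δeast = 4.26, Δnorth = -6.00.
Bearing = atan2(4.26, -6.00) mod 360° = 144.61°; distance = √((4.26)² + (-6.00)²) = 7.354 km.

145°, 7.4 km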